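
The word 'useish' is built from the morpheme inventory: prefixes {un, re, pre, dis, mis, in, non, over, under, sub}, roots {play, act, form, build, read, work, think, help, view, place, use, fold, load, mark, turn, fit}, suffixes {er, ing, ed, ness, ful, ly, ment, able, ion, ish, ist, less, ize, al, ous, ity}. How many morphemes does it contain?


Segmenting 'useish' against the inventory:
  'use' -> root (morpheme 1)
  'ish' -> suffix (morpheme 2)
Total morphemes: 2

2


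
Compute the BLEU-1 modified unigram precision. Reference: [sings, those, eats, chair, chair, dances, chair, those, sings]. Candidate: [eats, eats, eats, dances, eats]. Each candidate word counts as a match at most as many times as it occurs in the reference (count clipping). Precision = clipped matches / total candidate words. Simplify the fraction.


Reference word counts: {'chair': 3, 'dances': 1, 'eats': 1, 'sings': 2, 'those': 2}
Checking each candidate word (with clipping):
  'eats' -> in reference (ref count 1, used 1/1) -> match (matches: 1)
  'eats' -> ref count 1 already used up (1/1) -> clipped, no match (matches: 1)
  'eats' -> ref count 1 already used up (1/1) -> clipped, no match (matches: 1)
  'dances' -> in reference (ref count 1, used 1/1) -> match (matches: 2)
  'eats' -> ref count 1 already used up (1/1) -> clipped, no match (matches: 2)
Clipped matches: 2, Candidate length: 5
Precision = 2/5

2/5


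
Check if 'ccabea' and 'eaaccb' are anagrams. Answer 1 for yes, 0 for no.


Sort characters of 'ccabea': 'aabcce'
Sort characters of 'eaaccb': 'aabcce'
Sorted forms match -> they ARE anagrams
Result: 1

1


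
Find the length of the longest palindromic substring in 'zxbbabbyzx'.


Scanning 'zxbbabbyzx' for palindromic substrings.
Substring at positions 2-6: 'bbabb'.
Check: reverse('bbabb') = 'bbabb' -> palindrome confirmed.
Neighbouring characters ('x' / 'y') break symmetry, so it cannot extend further.
No longer palindromic substring exists; longest length = 5

5


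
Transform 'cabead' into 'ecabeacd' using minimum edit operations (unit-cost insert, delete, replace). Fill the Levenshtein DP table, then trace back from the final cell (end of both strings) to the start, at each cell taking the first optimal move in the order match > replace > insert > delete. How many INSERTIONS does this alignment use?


Edit distance = 2. Backtracking from cell (6, 8) with preference match > replace > insert > delete,
then listing the resulting alignment 'cabead' -> 'ecabeacd' left to right:
  Step 1: insert 'e' [insertion #1]
  Step 2: keep 'c'
  Step 3: keep 'a'
  Step 4: keep 'b'
  Step 5: keep 'e'
  Step 6: keep 'a'
  Step 7: insert 'c' [insertion #2]
  Step 8: keep 'd'
Total insertions: 2

2


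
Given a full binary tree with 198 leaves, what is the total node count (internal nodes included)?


Leaf nodes (terminals): 198
Internal nodes = n - 1 = 198 - 1 = 197
Total = leaves + internal = 198 + 197 = 395

395


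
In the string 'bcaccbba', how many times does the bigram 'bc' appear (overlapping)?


Scanning 'bcaccbba' for bigram 'bc':
  Position 0: 'bc' -> MATCH
  Position 1: 'ca' -> no
  Position 2: 'ac' -> no
  Position 3: 'cc' -> no
  Position 4: 'cb' -> no
  Position 5: 'bb' -> no
  Position 6: 'ba' -> no
Total matches: 1

1


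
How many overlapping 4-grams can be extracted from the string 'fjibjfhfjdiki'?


String 'fjibjfhfjdiki' has length L = 13.
Number of overlapping n-grams = L - n + 1
Substituting: 13 - 4 + 1 = 10

10


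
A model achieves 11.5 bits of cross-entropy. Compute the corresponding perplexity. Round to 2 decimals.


Perplexity formula: PP = 2^H
H = 11.5
PP = 2^11.5
Decompose: 2^11.5 = 2^11 * 2^0.5 = 2^11 * sqrt(2)
2^11 = 2048, sqrt(2) ~ 1.4142136
PP ~ 2048 * 1.4142136 = 2896.3094528
Rounded to 2 decimals: 2896.31

2896.31


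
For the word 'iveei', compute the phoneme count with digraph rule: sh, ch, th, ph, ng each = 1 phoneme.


Parsing 'iveei' greedily, digraphs first:
  'i' -> vowel phoneme (phonemes so far: 1)
  'v' -> consonant phoneme (phonemes so far: 2)
  'e' -> vowel phoneme (phonemes so far: 3)
  'e' -> vowel phoneme (phonemes so far: 4)
  'i' -> vowel phoneme (phonemes so far: 5)
Total phonemes: 5

5


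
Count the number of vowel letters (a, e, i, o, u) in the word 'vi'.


Scanning each character of 'vi':
  Position 1: 'v' -> consonant (running count: 0)
  Position 2: 'i' -> vowel (running count: 1)
Total vowels: 1

1


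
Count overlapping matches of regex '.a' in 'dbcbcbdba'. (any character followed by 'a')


Pattern: .a means any character followed by 'a'.
Scanning 'dbcbcbdba' position-by-position:
  Pos 0: window 'db' -> no
  Pos 1: window 'bc' -> no
  Pos 2: window 'cb' -> no
  Pos 3: window 'bc' -> no
  Pos 4: window 'cb' -> no
  Pos 5: window 'bd' -> no
  Pos 6: window 'db' -> no
  Pos 7: window 'ba' -> MATCH
  Pos 8: window 'a' -> no
Total matches: 1

1


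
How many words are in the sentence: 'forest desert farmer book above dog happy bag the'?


Counting words by splitting on spaces:
  Word 1: 'forest'
  Word 2: 'desert'
  Word 3: 'farmer'
  Word 4: 'book'
  Word 5: 'above'
  Word 6: 'dog'
  Word 7: 'happy'
  Word 8: 'bag'
  Word 9: 'the'
Total words: 9

9


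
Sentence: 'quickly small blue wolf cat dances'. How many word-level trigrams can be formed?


Word trigrams from [6] words:
  Trigram 1: (quickly small blue)
  Trigram 2: (small blue wolf)
  Trigram 3: (blue wolf cat)
  Trigram 4: (wolf cat dances)
Total word trigrams: 6 - 2 = 4

4


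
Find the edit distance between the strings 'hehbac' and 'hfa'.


Building DP table for s1='hehbac' (len 6) and s2='hfa' (len 3):
       h  f  a
    0  1  2  3
  h 1  0  1  2
  e 2  1  1  2
  h 3  2  2  2
  b 4  3  3  3
  a 5  4  4  3
  c 6  5  5  4
Edit distance = dp[6][3] = 4

4


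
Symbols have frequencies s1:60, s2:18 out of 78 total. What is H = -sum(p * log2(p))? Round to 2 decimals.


Computing entropy H = -sum(p_i * log2(p_i)):
  s1: p = 60/78 = 0.7692, -p*log2(p) = 0.2912
  s2: p = 18/78 = 0.2308, -p*log2(p) = 0.4882
H = sum of terms = 0.7794
Rounded to 2 decimals: 0.78

0.78


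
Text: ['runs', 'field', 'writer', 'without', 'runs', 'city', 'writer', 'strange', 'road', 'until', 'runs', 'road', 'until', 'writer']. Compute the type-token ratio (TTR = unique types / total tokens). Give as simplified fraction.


Tokens: 14
Unique types: ('city', 'field', 'road', 'runs', 'strange', 'until', 'without', 'writer') = 8
TTR = 8/14
Simplify: divide both by 2 -> 4/7
TTR = 4/7

4/7


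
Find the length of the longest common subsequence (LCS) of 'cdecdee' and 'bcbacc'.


DP table for LCS of 'cdecdee' and 'bcbacc':
       b  c  b  a  c  c
    0  0  0  0  0  0  0
  c 0  0  1  1  1  1  1
  d 0  0  1  1  1  1  1
  e 0  0  1  1  1  1  1
  c 0  0  1  1  1  2  2
  d 0  0  1  1  1  2  2
  e 0  0  1  1  1  2  2
  e 0  0  1  1  1  2  2
LCS: 'cc'
LCS length = 2

2


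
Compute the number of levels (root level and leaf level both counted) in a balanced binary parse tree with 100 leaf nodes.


In a balanced binary tree with n leaves the deepest leaf is ceil(log2(n)) edges below the root,
so counting node levels inclusive of root and leaves gives ceil(log2(n)) + 1 levels.
log2(100) = 6.6439
ceil(6.6439) = 7
levels = 7 + 1 = 8

8


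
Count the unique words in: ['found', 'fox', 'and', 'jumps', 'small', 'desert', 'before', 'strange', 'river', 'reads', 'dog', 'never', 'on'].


Listing all tokens and tracking unique types:
  Token 1: 'found' -> NEW (unique so far: 1)
  Token 2: 'fox' -> NEW (unique so far: 2)
  Token 3: 'and' -> NEW (unique so far: 3)
  Token 4: 'jumps' -> NEW (unique so far: 4)
  Token 5: 'small' -> NEW (unique so far: 5)
  Token 6: 'desert' -> NEW (unique so far: 6)
  Token 7: 'before' -> NEW (unique so far: 7)
  Token 8: 'strange' -> NEW (unique so far: 8)
  Token 9: 'river' -> NEW (unique so far: 9)
  Token 10: 'reads' -> NEW (unique so far: 10)
  Token 11: 'dog' -> NEW (unique so far: 11)
  Token 12: 'never' -> NEW (unique so far: 12)
  Token 13: 'on' -> NEW (unique so far: 13)
Unique types: ('and', 'before', 'desert', 'dog', 'found', 'fox', 'jumps', 'never', 'on', 'reads', 'river', 'small', 'strange')
Vocabulary size: 13

13


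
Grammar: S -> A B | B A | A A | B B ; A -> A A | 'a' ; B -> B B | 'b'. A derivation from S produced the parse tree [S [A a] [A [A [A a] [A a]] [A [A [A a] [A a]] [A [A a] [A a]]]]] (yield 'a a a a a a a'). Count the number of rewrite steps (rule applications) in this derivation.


Every bracketed nonterminal node [X ...] in the tree is produced by exactly one rule application.
Reading the tree off as a leftmost derivation:
  Step 1: S  =>  A A   (applied S -> A A)
  Step 2: A A  =>  a A   (applied A -> a)
  Step 3: a A  =>  a A A   (applied A -> A A)
  Step 4: a A A  =>  a A A A   (applied A -> A A)
  Step 5: a A A A  =>  a a A A   (applied A -> a)
  Step 6: a a A A  =>  a a a A   (applied A -> a)
  Step 7: a a a A  =>  a a a A A   (applied A -> A A)
  Step 8: a a a A A  =>  a a a A A A   (applied A -> A A)
  Step 9: a a a A A A  =>  a a a a A A   (applied A -> a)
  Step 10: a a a a A A  =>  a a a a a A   (applied A -> a)
  Step 11: a a a a a A  =>  a a a a a A A   (applied A -> A A)
  Step 12: a a a a a A A  =>  a a a a a a A   (applied A -> a)
  Step 13: a a a a a a A  =>  a a a a a a a   (applied A -> a)
Final yield: a a a a a a a
Total rewrite steps: 13

13


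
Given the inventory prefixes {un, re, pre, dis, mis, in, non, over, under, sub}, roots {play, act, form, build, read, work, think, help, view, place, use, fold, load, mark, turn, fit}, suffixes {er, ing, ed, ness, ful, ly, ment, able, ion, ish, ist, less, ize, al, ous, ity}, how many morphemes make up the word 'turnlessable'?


Segmenting 'turnlessable' against the inventory:
  'turn' -> root (morpheme 1)
  'less' -> suffix (morpheme 2)
  'able' -> suffix (morpheme 3)
Total morphemes: 3

3


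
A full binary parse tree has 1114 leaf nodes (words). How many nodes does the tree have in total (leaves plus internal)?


Leaf nodes (terminals): 1114
Internal nodes = n - 1 = 1114 - 1 = 1113
Total = leaves + internal = 1114 + 1113 = 2227

2227


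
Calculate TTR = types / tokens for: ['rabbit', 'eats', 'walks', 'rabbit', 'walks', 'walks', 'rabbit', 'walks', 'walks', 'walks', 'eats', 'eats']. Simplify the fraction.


Tokens: 12
Unique types: ('eats', 'rabbit', 'walks') = 3
TTR = 3/12
Simplify: divide both by 3 -> 1/4
TTR = 1/4

1/4


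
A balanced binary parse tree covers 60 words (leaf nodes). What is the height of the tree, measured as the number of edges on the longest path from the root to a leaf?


In a balanced binary tree with n leaves the deepest leaf is ceil(log2(n)) edges below the root.
log2(60) = 5.9069
ceil(5.9069) = 6
height (edges) = 6

6


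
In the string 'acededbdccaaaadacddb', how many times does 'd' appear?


Scanning 'acededbdccaaaadacddb' for 'd':
  Position 3: 'd' -> MATCH (count: 1)
  Position 5: 'd' -> MATCH (count: 2)
  Position 7: 'd' -> MATCH (count: 3)
  Position 14: 'd' -> MATCH (count: 4)
  Position 17: 'd' -> MATCH (count: 5)
  Position 18: 'd' -> MATCH (count: 6)
Total occurrences of 'd': 6

6


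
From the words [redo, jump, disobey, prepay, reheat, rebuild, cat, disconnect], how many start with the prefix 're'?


Checking each word for prefix 're':
  'redo' -> YES, starts with 're' (count: 1)
  'jump' -> no (count: 1)
  'disobey' -> no (count: 1)
  'prepay' -> no (count: 1)
  'reheat' -> YES, starts with 're' (count: 2)
  'rebuild' -> YES, starts with 're' (count: 3)
  'cat' -> no (count: 3)
  'disconnect' -> no (count: 3)
Total with prefix 're': 3

3


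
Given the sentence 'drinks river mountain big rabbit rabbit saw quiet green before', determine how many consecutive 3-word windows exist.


Word trigrams from [10] words:
  Trigram 1: (drinks river mountain)
  Trigram 2: (river mountain big)
  Trigram 3: (mountain big rabbit)
  Trigram 4: (big rabbit rabbit)
  Trigram 5: (rabbit rabbit saw)
  Trigram 6: (rabbit saw quiet)
  Trigram 7: (saw quiet green)
  Trigram 8: (quiet green before)
Total word trigrams: 10 - 2 = 8

8


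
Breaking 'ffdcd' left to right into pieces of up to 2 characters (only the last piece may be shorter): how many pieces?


'ffdcd' has 5 characters.
Chunking with max size 2:
  Chunk 1: 'ff' (positions 0-1)
  Chunk 2: 'dc' (positions 2-3)
  Chunk 3: 'd' (positions 4-4)
Total chunks: ceil(5 / 2) = 3

3


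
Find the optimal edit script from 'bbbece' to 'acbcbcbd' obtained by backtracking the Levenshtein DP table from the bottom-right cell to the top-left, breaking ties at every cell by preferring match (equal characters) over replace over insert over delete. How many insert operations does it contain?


Edit distance = 6. Backtracking from cell (6, 8) with preference match > replace > insert > delete,
then listing the resulting alignment 'bbbece' -> 'acbcbcbd' left to right:
  Step 1: insert 'a' [insertion #1]
  Step 2: insert 'c' [insertion #2]
  Step 3: keep 'b'
  Step 4: replace b->c
  Step 5: keep 'b'
  Step 6: replace e->c
  Step 7: replace c->b
  Step 8: replace e->d
Total insertions: 2

2


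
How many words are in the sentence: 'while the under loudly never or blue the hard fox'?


Counting words by splitting on spaces:
  Word 1: 'while'
  Word 2: 'the'
  Word 3: 'under'
  Word 4: 'loudly'
  Word 5: 'never'
  Word 6: 'or'
  Word 7: 'blue'
  Word 8: 'the'
  Word 9: 'hard'
  Word 10: 'fox'
Total words: 10

10


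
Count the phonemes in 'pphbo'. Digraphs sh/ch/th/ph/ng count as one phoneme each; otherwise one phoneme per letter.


Parsing 'pphbo' greedily, digraphs first:
  'p' -> consonant phoneme (phonemes so far: 1)
  'ph' -> digraph (1 consonant phoneme) (phonemes so far: 2)
  'b' -> consonant phoneme (phonemes so far: 3)
  'o' -> vowel phoneme (phonemes so far: 4)
Total phonemes: 4

4


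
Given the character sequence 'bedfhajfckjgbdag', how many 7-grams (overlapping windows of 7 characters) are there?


String 'bedfhajfckjgbdag' has length L = 16.
Number of overlapping n-grams = L - n + 1
Substituting: 16 - 7 + 1 = 10

10


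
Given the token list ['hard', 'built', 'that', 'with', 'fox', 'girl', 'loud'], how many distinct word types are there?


Listing all tokens and tracking unique types:
  Token 1: 'hard' -> NEW (unique so far: 1)
  Token 2: 'built' -> NEW (unique so far: 2)
  Token 3: 'that' -> NEW (unique so far: 3)
  Token 4: 'with' -> NEW (unique so far: 4)
  Token 5: 'fox' -> NEW (unique so far: 5)
  Token 6: 'girl' -> NEW (unique so far: 6)
  Token 7: 'loud' -> NEW (unique so far: 7)
Unique types: ('built', 'fox', 'girl', 'hard', 'loud', 'that', 'with')
Vocabulary size: 7

7


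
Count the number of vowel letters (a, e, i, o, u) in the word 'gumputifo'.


Scanning each character of 'gumputifo':
  Position 1: 'g' -> consonant (running count: 0)
  Position 2: 'u' -> vowel (running count: 1)
  Position 3: 'm' -> consonant (running count: 1)
  Position 4: 'p' -> consonant (running count: 1)
  Position 5: 'u' -> vowel (running count: 2)
  Position 6: 't' -> consonant (running count: 2)
  Position 7: 'i' -> vowel (running count: 3)
  Position 8: 'f' -> consonant (running count: 3)
  Position 9: 'o' -> vowel (running count: 4)
Total vowels: 4

4


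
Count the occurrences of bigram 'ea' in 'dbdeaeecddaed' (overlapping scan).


Scanning 'dbdeaeecddaed' for bigram 'ea':
  Position 0: 'db' -> no
  Position 1: 'bd' -> no
  Position 2: 'de' -> no
  Position 3: 'ea' -> MATCH
  Position 4: 'ae' -> no
  Position 5: 'ee' -> no
  Position 6: 'ec' -> no
  Position 7: 'cd' -> no
  Position 8: 'dd' -> no
  Position 9: 'da' -> no
  Position 10: 'ae' -> no
  Position 11: 'ed' -> no
Total matches: 1

1


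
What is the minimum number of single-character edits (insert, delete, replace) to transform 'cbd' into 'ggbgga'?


Building DP table for s1='cbd' (len 3) and s2='ggbgga' (len 6):
       g  g  b  g  g  a
    0  1  2  3  4  5  6
  c 1  1  2  3  4  5  6
  b 2  2  2  2  3  4  5
  d 3  3  3  3  3  4  5
Edit distance = dp[3][6] = 5

5


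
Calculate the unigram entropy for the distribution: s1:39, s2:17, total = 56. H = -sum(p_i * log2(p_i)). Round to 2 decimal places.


Computing entropy H = -sum(p_i * log2(p_i)):
  s1: p = 39/56 = 0.6964, -p*log2(p) = 0.3635
  s2: p = 17/56 = 0.3036, -p*log2(p) = 0.5221
H = sum of terms = 0.8856
Rounded to 2 decimals: 0.89

0.89


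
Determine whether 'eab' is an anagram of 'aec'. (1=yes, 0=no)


Sort characters of 'eab': 'abe'
Sort characters of 'aec': 'ace'
Sorted forms differ -> they are NOT anagrams
Result: 0

0


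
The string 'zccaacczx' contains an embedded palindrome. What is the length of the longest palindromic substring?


Scanning 'zccaacczx' for palindromic substrings.
Substring at positions 0-7: 'zccaaccz'.
Check: reverse('zccaaccz') = 'zccaaccz' -> palindrome confirmed.
Neighbouring characters ('-' / 'x') break symmetry, so it cannot extend further.
No longer palindromic substring exists; longest length = 8

8


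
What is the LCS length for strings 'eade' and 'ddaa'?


DP table for LCS of 'eade' and 'ddaa':
       d  d  a  a
    0  0  0  0  0
  e 0  0  0  0  0
  a 0  0  0  1  1
  d 0  1  1  1  1
  e 0  1  1  1  1
LCS: 'a'
LCS length = 1

1


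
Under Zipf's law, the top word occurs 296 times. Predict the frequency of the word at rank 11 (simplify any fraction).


Zipf's law: freq(rank) = f1 / rank
f1 = 296, rank = 11
freq = 296 / 11
GCD(296, 11) = 1
Simplified: 296/11

296/11


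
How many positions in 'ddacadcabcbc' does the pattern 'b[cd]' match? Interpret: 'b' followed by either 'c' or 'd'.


Pattern: b[cd] means 'b' followed by either 'c' or 'd'.
Scanning 'ddacadcabcbc' position-by-position:
  Pos 0: window 'dd' -> no
  Pos 1: window 'da' -> no
  Pos 2: window 'ac' -> no
  Pos 3: window 'ca' -> no
  Pos 4: window 'ad' -> no
  Pos 5: window 'dc' -> no
  Pos 6: window 'ca' -> no
  Pos 7: window 'ab' -> no
  Pos 8: window 'bc' -> MATCH
  Pos 9: window 'cb' -> no
  Pos 10: window 'bc' -> MATCH
  Pos 11: window 'c' -> no
Total matches: 2

2


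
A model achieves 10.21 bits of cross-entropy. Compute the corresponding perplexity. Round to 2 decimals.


Perplexity formula: PP = 2^H
H = 10.21
PP = 2^10.21
Decompose: 2^10.21 = 2^10 * 2^0.21
2^10 = 1024, 2^0.21 ~ 1.1566882
PP ~ 1024 * 1.1566882 = 1184.4487168
Rounded to 2 decimals: 1184.45

1184.45


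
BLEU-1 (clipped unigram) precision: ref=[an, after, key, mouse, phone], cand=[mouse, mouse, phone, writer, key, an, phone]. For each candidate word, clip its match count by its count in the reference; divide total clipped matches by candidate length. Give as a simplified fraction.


Reference word counts: {'after': 1, 'an': 1, 'key': 1, 'mouse': 1, 'phone': 1}
Checking each candidate word (with clipping):
  'mouse' -> in reference (ref count 1, used 1/1) -> match (matches: 1)
  'mouse' -> ref count 1 already used up (1/1) -> clipped, no match (matches: 1)
  'phone' -> in reference (ref count 1, used 1/1) -> match (matches: 2)
  'writer' -> not in reference -> no match (matches: 2)
  'key' -> in reference (ref count 1, used 1/1) -> match (matches: 3)
  'an' -> in reference (ref count 1, used 1/1) -> match (matches: 4)
  'phone' -> ref count 1 already used up (1/1) -> clipped, no match (matches: 4)
Clipped matches: 4, Candidate length: 7
Precision = 4/7

4/7


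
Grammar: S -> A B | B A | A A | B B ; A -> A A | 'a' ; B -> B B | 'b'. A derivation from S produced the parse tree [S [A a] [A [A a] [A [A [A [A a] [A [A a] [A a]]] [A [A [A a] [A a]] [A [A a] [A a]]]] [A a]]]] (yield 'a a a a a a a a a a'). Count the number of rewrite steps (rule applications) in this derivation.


Every bracketed nonterminal node [X ...] in the tree is produced by exactly one rule application.
Reading the tree off as a leftmost derivation:
  Step 1: S  =>  A A   (applied S -> A A)
  Step 2: A A  =>  a A   (applied A -> a)
  Step 3: a A  =>  a A A   (applied A -> A A)
  Step 4: a A A  =>  a a A   (applied A -> a)
  Step 5: a a A  =>  a a A A   (applied A -> A A)
  Step 6: a a A A  =>  a a A A A   (applied A -> A A)
  Step 7: a a A A A  =>  a a A A A A   (applied A -> A A)
  Step 8: a a A A A A  =>  a a a A A A   (applied A -> a)
  Step 9: a a a A A A  =>  a a a A A A A   (applied A -> A A)
  Step 10: a a a A A A A  =>  a a a a A A A   (applied A -> a)
  Step 11: a a a a A A A  =>  a a a a a A A   (applied A -> a)
  Step 12: a a a a a A A  =>  a a a a a A A A   (applied A -> A A)
  Step 13: a a a a a A A A  =>  a a a a a A A A A   (applied A -> A A)
  Step 14: a a a a a A A A A  =>  a a a a a a A A A   (applied A -> a)
  Step 15: a a a a a a A A A  =>  a a a a a a a A A   (applied A -> a)
  Step 16: a a a a a a a A A  =>  a a a a a a a A A A   (applied A -> A A)
  Step 17: a a a a a a a A A A  =>  a a a a a a a a A A   (applied A -> a)
  Step 18: a a a a a a a a A A  =>  a a a a a a a a a A   (applied A -> a)
  Step 19: a a a a a a a a a A  =>  a a a a a a a a a a   (applied A -> a)
Final yield: a a a a a a a a a a
Total rewrite steps: 19

19


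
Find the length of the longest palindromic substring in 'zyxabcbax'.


Scanning 'zyxabcbax' for palindromic substrings.
Substring at positions 2-8: 'xabcbax'.
Check: reverse('xabcbax') = 'xabcbax' -> palindrome confirmed.
Neighbouring characters ('y' / '-') break symmetry, so it cannot extend further.
No longer palindromic substring exists; longest length = 7

7


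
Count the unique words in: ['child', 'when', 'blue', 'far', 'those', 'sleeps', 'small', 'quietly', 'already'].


Listing all tokens and tracking unique types:
  Token 1: 'child' -> NEW (unique so far: 1)
  Token 2: 'when' -> NEW (unique so far: 2)
  Token 3: 'blue' -> NEW (unique so far: 3)
  Token 4: 'far' -> NEW (unique so far: 4)
  Token 5: 'those' -> NEW (unique so far: 5)
  Token 6: 'sleeps' -> NEW (unique so far: 6)
  Token 7: 'small' -> NEW (unique so far: 7)
  Token 8: 'quietly' -> NEW (unique so far: 8)
  Token 9: 'already' -> NEW (unique so far: 9)
Unique types: ('already', 'blue', 'child', 'far', 'quietly', 'sleeps', 'small', 'those', 'when')
Vocabulary size: 9

9


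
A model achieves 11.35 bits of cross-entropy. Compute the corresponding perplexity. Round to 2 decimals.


Perplexity formula: PP = 2^H
H = 11.35
PP = 2^11.35
Decompose: 2^11.35 = 2^11 * 2^0.35
2^11 = 2048, 2^0.35 ~ 1.2745606
PP ~ 2048 * 1.2745606 = 2610.3001088
Rounded to 2 decimals: 2610.30

2610.30


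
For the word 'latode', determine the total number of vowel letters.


Scanning each character of 'latode':
  Position 1: 'l' -> consonant (running count: 0)
  Position 2: 'a' -> vowel (running count: 1)
  Position 3: 't' -> consonant (running count: 1)
  Position 4: 'o' -> vowel (running count: 2)
  Position 5: 'd' -> consonant (running count: 2)
  Position 6: 'e' -> vowel (running count: 3)
Total vowels: 3

3


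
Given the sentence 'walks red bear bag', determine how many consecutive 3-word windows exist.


Word trigrams from [4] words:
  Trigram 1: (walks red bear)
  Trigram 2: (red bear bag)
Total word trigrams: 4 - 2 = 2

2


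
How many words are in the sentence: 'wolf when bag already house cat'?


Counting words by splitting on spaces:
  Word 1: 'wolf'
  Word 2: 'when'
  Word 3: 'bag'
  Word 4: 'already'
  Word 5: 'house'
  Word 6: 'cat'
Total words: 6

6


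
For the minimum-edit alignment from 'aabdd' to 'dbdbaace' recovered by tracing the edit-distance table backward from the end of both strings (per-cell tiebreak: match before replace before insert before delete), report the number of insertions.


Edit distance = 7. Backtracking from cell (5, 8) with preference match > replace > insert > delete,
then listing the resulting alignment 'aabdd' -> 'dbdbaace' left to right:
  Step 1: insert 'd' [insertion #1]
  Step 2: insert 'b' [insertion #2]
  Step 3: insert 'd' [insertion #3]
  Step 4: replace a->b
  Step 5: keep 'a'
  Step 6: replace b->a
  Step 7: replace d->c
  Step 8: replace d->e
Total insertions: 3

3


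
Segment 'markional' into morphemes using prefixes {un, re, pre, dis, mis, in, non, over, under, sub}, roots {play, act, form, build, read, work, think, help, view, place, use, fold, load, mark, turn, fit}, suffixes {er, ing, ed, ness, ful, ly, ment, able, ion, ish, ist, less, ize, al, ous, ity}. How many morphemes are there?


Segmenting 'markional' against the inventory:
  'mark' -> root (morpheme 1)
  'ion' -> suffix (morpheme 2)
  'al' -> suffix (morpheme 3)
Total morphemes: 3

3


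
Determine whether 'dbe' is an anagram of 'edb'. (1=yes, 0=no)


Sort characters of 'dbe': 'bde'
Sort characters of 'edb': 'bde'
Sorted forms match -> they ARE anagrams
Result: 1

1


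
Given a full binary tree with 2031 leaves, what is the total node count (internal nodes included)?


Leaf nodes (terminals): 2031
Internal nodes = n - 1 = 2031 - 1 = 2030
Total = leaves + internal = 2031 + 2030 = 4061

4061


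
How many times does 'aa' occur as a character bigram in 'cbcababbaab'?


Scanning 'cbcababbaab' for bigram 'aa':
  Position 0: 'cb' -> no
  Position 1: 'bc' -> no
  Position 2: 'ca' -> no
  Position 3: 'ab' -> no
  Position 4: 'ba' -> no
  Position 5: 'ab' -> no
  Position 6: 'bb' -> no
  Position 7: 'ba' -> no
  Position 8: 'aa' -> MATCH
  Position 9: 'ab' -> no
Total matches: 1

1


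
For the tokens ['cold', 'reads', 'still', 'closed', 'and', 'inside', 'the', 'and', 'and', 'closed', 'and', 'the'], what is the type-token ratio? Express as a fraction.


Tokens: 12
Unique types: ('and', 'closed', 'cold', 'inside', 'reads', 'still', 'the') = 7
TTR = 7/12
Already in lowest terms.

7/12


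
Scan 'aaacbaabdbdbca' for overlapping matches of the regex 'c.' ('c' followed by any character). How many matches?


Pattern: c. means 'c' followed by any character.
Scanning 'aaacbaabdbdbca' position-by-position:
  Pos 0: window 'aa' -> no
  Pos 1: window 'aa' -> no
  Pos 2: window 'ac' -> no
  Pos 3: window 'cb' -> MATCH
  Pos 4: window 'ba' -> no
  Pos 5: window 'aa' -> no
  Pos 6: window 'ab' -> no
  Pos 7: window 'bd' -> no
  Pos 8: window 'db' -> no
  Pos 9: window 'bd' -> no
  Pos 10: window 'db' -> no
  Pos 11: window 'bc' -> no
  Pos 12: window 'ca' -> MATCH
  Pos 13: window 'a' -> no
Total matches: 2

2


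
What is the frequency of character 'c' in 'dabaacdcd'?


Scanning 'dabaacdcd' for 'c':
  Position 5: 'c' -> MATCH (count: 1)
  Position 7: 'c' -> MATCH (count: 2)
Total occurrences of 'c': 2

2


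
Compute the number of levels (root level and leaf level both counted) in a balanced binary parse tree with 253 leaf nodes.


In a balanced binary tree with n leaves the deepest leaf is ceil(log2(n)) edges below the root,
so counting node levels inclusive of root and leaves gives ceil(log2(n)) + 1 levels.
log2(253) = 7.9830
ceil(7.9830) = 8
levels = 8 + 1 = 9

9


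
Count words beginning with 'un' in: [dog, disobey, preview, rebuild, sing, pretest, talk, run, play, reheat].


Checking each word for prefix 'un':
  'dog' -> no (count: 0)
  'disobey' -> no (count: 0)
  'preview' -> no (count: 0)
  'rebuild' -> no (count: 0)
  'sing' -> no (count: 0)
  'pretest' -> no (count: 0)
  'talk' -> no (count: 0)
  'run' -> no (count: 0)
  'play' -> no (count: 0)
  'reheat' -> no (count: 0)
Total with prefix 'un': 0

0


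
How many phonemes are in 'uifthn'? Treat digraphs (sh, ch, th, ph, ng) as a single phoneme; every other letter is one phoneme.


Parsing 'uifthn' greedily, digraphs first:
  'u' -> vowel phoneme (phonemes so far: 1)
  'i' -> vowel phoneme (phonemes so far: 2)
  'f' -> consonant phoneme (phonemes so far: 3)
  'th' -> digraph (1 consonant phoneme) (phonemes so far: 4)
  'n' -> consonant phoneme (phonemes so far: 5)
Total phonemes: 5

5


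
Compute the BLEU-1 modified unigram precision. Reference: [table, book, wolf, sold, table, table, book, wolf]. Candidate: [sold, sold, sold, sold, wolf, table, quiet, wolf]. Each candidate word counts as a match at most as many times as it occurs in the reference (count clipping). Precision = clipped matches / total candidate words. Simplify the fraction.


Reference word counts: {'book': 2, 'sold': 1, 'table': 3, 'wolf': 2}
Checking each candidate word (with clipping):
  'sold' -> in reference (ref count 1, used 1/1) -> match (matches: 1)
  'sold' -> ref count 1 already used up (1/1) -> clipped, no match (matches: 1)
  'sold' -> ref count 1 already used up (1/1) -> clipped, no match (matches: 1)
  'sold' -> ref count 1 already used up (1/1) -> clipped, no match (matches: 1)
  'wolf' -> in reference (ref count 2, used 1/2) -> match (matches: 2)
  'table' -> in reference (ref count 3, used 1/3) -> match (matches: 3)
  'quiet' -> not in reference -> no match (matches: 3)
  'wolf' -> in reference (ref count 2, used 2/2) -> match (matches: 4)
Clipped matches: 4, Candidate length: 8
Precision = 4/8 = 1/2

1/2


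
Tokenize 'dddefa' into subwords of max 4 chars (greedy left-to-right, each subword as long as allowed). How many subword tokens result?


'dddefa' has 6 characters.
Chunking with max size 4:
  Chunk 1: 'ddde' (positions 0-3)
  Chunk 2: 'fa' (positions 4-5)
Total chunks: ceil(6 / 4) = 2

2


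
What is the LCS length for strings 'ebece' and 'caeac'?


DP table for LCS of 'ebece' and 'caeac':
       c  a  e  a  c
    0  0  0  0  0  0
  e 0  0  0  1  1  1
  b 0  0  0  1  1  1
  e 0  0  0  1  1  1
  c 0  1  1  1  1  2
  e 0  1  1  2  2  2
LCS: 'ec'
LCS length = 2

2


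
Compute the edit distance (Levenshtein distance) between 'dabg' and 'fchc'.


Building DP table for s1='dabg' (len 4) and s2='fchc' (len 4):
       f  c  h  c
    0  1  2  3  4
  d 1  1  2  3  4
  a 2  2  2  3  4
  b 3  3  3  3  4
  g 4  4  4  4  4
Edit distance = dp[4][4] = 4

4


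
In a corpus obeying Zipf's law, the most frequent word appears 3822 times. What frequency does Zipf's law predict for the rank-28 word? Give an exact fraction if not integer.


Zipf's law: freq(rank) = f1 / rank
f1 = 3822, rank = 28
freq = 3822 / 28
GCD(3822, 28) = 14
Simplified: 273/2

273/2


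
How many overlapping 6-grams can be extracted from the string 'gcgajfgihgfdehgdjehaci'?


String 'gcgajfgihgfdehgdjehaci' has length L = 22.
Number of overlapping n-grams = L - n + 1
Substituting: 22 - 6 + 1 = 17

17


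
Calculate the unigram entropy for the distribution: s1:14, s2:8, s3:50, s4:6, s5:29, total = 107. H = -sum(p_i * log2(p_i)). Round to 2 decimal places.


Computing entropy H = -sum(p_i * log2(p_i)):
  s1: p = 14/107 = 0.1308, -p*log2(p) = 0.3839
  s2: p = 8/107 = 0.0748, -p*log2(p) = 0.2797
  s3: p = 50/107 = 0.4673, -p*log2(p) = 0.5129
  s4: p = 6/107 = 0.0561, -p*log2(p) = 0.2331
  s5: p = 29/107 = 0.2710, -p*log2(p) = 0.5105
H = sum of terms = 1.9201
Rounded to 2 decimals: 1.92

1.92


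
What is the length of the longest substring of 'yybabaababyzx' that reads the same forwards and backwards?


Scanning 'yybabaababyzx' for palindromic substrings.
Substring at positions 1-10: 'ybabaababy'.
Check: reverse('ybabaababy') = 'ybabaababy' -> palindrome confirmed.
Neighbouring characters ('y' / 'z') break symmetry, so it cannot extend further.
No longer palindromic substring exists; longest length = 10

10


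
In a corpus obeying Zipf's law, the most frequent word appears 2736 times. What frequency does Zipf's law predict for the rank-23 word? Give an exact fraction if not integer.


Zipf's law: freq(rank) = f1 / rank
f1 = 2736, rank = 23
freq = 2736 / 23
GCD(2736, 23) = 1
Simplified: 2736/23

2736/23


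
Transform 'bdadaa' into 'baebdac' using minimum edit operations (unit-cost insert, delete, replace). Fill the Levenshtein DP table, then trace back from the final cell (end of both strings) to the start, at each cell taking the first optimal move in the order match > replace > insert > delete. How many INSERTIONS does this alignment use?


Edit distance = 4. Backtracking from cell (6, 7) with preference match > replace > insert > delete,
then listing the resulting alignment 'bdadaa' -> 'baebdac' left to right:
  Step 1: keep 'b'
  Step 2: insert 'a' [insertion #1]
  Step 3: replace d->e
  Step 4: replace a->b
  Step 5: keep 'd'
  Step 6: keep 'a'
  Step 7: replace a->c
Total insertions: 1

1


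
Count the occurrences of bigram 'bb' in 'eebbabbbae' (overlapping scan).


Scanning 'eebbabbbae' for bigram 'bb':
  Position 0: 'ee' -> no
  Position 1: 'eb' -> no
  Position 2: 'bb' -> MATCH
  Position 3: 'ba' -> no
  Position 4: 'ab' -> no
  Position 5: 'bb' -> MATCH
  Position 6: 'bb' -> MATCH
  Position 7: 'ba' -> no
  Position 8: 'ae' -> no
Total matches: 3

3


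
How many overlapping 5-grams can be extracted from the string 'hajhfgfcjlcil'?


String 'hajhfgfcjlcil' has length L = 13.
Number of overlapping n-grams = L - n + 1
Substituting: 13 - 5 + 1 = 9

9


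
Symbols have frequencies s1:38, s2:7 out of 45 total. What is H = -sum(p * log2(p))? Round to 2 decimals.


Computing entropy H = -sum(p_i * log2(p_i)):
  s1: p = 38/45 = 0.8444, -p*log2(p) = 0.2060
  s2: p = 7/45 = 0.1556, -p*log2(p) = 0.4176
H = sum of terms = 0.6236
Rounded to 2 decimals: 0.62

0.62


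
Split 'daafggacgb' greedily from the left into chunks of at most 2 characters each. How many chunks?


'daafggacgb' has 10 characters.
Chunking with max size 2:
  Chunk 1: 'da' (positions 0-1)
  Chunk 2: 'af' (positions 2-3)
  Chunk 3: 'gg' (positions 4-5)
  Chunk 4: 'ac' (positions 6-7)
  Chunk 5: 'gb' (positions 8-9)
Total chunks: ceil(10 / 2) = 5

5


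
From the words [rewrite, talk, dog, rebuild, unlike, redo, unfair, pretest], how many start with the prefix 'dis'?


Checking each word for prefix 'dis':
  'rewrite' -> no (count: 0)
  'talk' -> no (count: 0)
  'dog' -> no (count: 0)
  'rebuild' -> no (count: 0)
  'unlike' -> no (count: 0)
  'redo' -> no (count: 0)
  'unfair' -> no (count: 0)
  'pretest' -> no (count: 0)
Total with prefix 'dis': 0

0


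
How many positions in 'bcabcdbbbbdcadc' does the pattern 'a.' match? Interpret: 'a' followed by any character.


Pattern: a. means 'a' followed by any character.
Scanning 'bcabcdbbbbdcadc' position-by-position:
  Pos 0: window 'bc' -> no
  Pos 1: window 'ca' -> no
  Pos 2: window 'ab' -> MATCH
  Pos 3: window 'bc' -> no
  Pos 4: window 'cd' -> no
  Pos 5: window 'db' -> no
  Pos 6: window 'bb' -> no
  Pos 7: window 'bb' -> no
  Pos 8: window 'bb' -> no
  Pos 9: window 'bd' -> no
  Pos 10: window 'dc' -> no
  Pos 11: window 'ca' -> no
  Pos 12: window 'ad' -> MATCH
  Pos 13: window 'dc' -> no
  Pos 14: window 'c' -> no
Total matches: 2

2


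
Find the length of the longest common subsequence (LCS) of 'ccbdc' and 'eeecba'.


DP table for LCS of 'ccbdc' and 'eeecba':
       e  e  e  c  b  a
    0  0  0  0  0  0  0
  c 0  0  0  0  1  1  1
  c 0  0  0  0  1  1  1
  b 0  0  0  0  1  2  2
  d 0  0  0  0  1  2  2
  c 0  0  0  0  1  2  2
LCS: 'cb'
LCS length = 2

2


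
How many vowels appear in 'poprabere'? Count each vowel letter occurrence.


Scanning each character of 'poprabere':
  Position 1: 'p' -> consonant (running count: 0)
  Position 2: 'o' -> vowel (running count: 1)
  Position 3: 'p' -> consonant (running count: 1)
  Position 4: 'r' -> consonant (running count: 1)
  Position 5: 'a' -> vowel (running count: 2)
  Position 6: 'b' -> consonant (running count: 2)
  Position 7: 'e' -> vowel (running count: 3)
  Position 8: 'r' -> consonant (running count: 3)
  Position 9: 'e' -> vowel (running count: 4)
Total vowels: 4

4


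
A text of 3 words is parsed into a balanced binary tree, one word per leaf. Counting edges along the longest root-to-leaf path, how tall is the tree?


In a balanced binary tree with n leaves the deepest leaf is ceil(log2(n)) edges below the root.
log2(3) = 1.5850
ceil(1.5850) = 2
height (edges) = 2

2


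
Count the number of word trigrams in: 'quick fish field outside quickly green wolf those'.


Word trigrams from [8] words:
  Trigram 1: (quick fish field)
  Trigram 2: (fish field outside)
  Trigram 3: (field outside quickly)
  Trigram 4: (outside quickly green)
  Trigram 5: (quickly green wolf)
  Trigram 6: (green wolf those)
Total word trigrams: 8 - 2 = 6

6


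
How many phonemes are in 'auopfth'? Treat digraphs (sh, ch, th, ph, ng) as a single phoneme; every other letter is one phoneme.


Parsing 'auopfth' greedily, digraphs first:
  'a' -> vowel phoneme (phonemes so far: 1)
  'u' -> vowel phoneme (phonemes so far: 2)
  'o' -> vowel phoneme (phonemes so far: 3)
  'p' -> consonant phoneme (phonemes so far: 4)
  'f' -> consonant phoneme (phonemes so far: 5)
  'th' -> digraph (1 consonant phoneme) (phonemes so far: 6)
Total phonemes: 6

6


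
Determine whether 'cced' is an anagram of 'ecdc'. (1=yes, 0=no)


Sort characters of 'cced': 'ccde'
Sort characters of 'ecdc': 'ccde'
Sorted forms match -> they ARE anagrams
Result: 1

1


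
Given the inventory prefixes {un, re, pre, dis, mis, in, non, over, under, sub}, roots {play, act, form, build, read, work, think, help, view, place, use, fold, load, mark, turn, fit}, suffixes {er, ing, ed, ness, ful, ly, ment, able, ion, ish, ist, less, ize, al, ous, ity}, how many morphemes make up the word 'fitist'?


Segmenting 'fitist' against the inventory:
  'fit' -> root (morpheme 1)
  'ist' -> suffix (morpheme 2)
Total morphemes: 2

2


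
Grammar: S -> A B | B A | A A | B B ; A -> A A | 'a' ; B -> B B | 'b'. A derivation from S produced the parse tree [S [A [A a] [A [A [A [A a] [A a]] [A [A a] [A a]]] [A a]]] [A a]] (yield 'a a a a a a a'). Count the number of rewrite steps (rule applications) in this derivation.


Every bracketed nonterminal node [X ...] in the tree is produced by exactly one rule application.
Reading the tree off as a leftmost derivation:
  Step 1: S  =>  A A   (applied S -> A A)
  Step 2: A A  =>  A A A   (applied A -> A A)
  Step 3: A A A  =>  a A A   (applied A -> a)
  Step 4: a A A  =>  a A A A   (applied A -> A A)
  Step 5: a A A A  =>  a A A A A   (applied A -> A A)
  Step 6: a A A A A  =>  a A A A A A   (applied A -> A A)
  Step 7: a A A A A A  =>  a a A A A A   (applied A -> a)
  Step 8: a a A A A A  =>  a a a A A A   (applied A -> a)
  Step 9: a a a A A A  =>  a a a A A A A   (applied A -> A A)
  Step 10: a a a A A A A  =>  a a a a A A A   (applied A -> a)
  Step 11: a a a a A A A  =>  a a a a a A A   (applied A -> a)
  Step 12: a a a a a A A  =>  a a a a a a A   (applied A -> a)
  Step 13: a a a a a a A  =>  a a a a a a a   (applied A -> a)
Final yield: a a a a a a a
Total rewrite steps: 13

13


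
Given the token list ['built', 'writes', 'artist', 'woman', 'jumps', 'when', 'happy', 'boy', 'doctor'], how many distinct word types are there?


Listing all tokens and tracking unique types:
  Token 1: 'built' -> NEW (unique so far: 1)
  Token 2: 'writes' -> NEW (unique so far: 2)
  Token 3: 'artist' -> NEW (unique so far: 3)
  Token 4: 'woman' -> NEW (unique so far: 4)
  Token 5: 'jumps' -> NEW (unique so far: 5)
  Token 6: 'when' -> NEW (unique so far: 6)
  Token 7: 'happy' -> NEW (unique so far: 7)
  Token 8: 'boy' -> NEW (unique so far: 8)
  Token 9: 'doctor' -> NEW (unique so far: 9)
Unique types: ('artist', 'boy', 'built', 'doctor', 'happy', 'jumps', 'when', 'woman', 'writes')
Vocabulary size: 9

9


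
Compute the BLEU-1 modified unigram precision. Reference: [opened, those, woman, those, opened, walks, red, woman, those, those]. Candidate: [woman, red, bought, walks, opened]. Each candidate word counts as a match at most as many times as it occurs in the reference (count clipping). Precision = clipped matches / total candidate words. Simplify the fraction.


Reference word counts: {'opened': 2, 'red': 1, 'those': 4, 'walks': 1, 'woman': 2}
Checking each candidate word (with clipping):
  'woman' -> in reference (ref count 2, used 1/2) -> match (matches: 1)
  'red' -> in reference (ref count 1, used 1/1) -> match (matches: 2)
  'bought' -> not in reference -> no match (matches: 2)
  'walks' -> in reference (ref count 1, used 1/1) -> match (matches: 3)
  'opened' -> in reference (ref count 2, used 1/2) -> match (matches: 4)
Clipped matches: 4, Candidate length: 5
Precision = 4/5

4/5
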